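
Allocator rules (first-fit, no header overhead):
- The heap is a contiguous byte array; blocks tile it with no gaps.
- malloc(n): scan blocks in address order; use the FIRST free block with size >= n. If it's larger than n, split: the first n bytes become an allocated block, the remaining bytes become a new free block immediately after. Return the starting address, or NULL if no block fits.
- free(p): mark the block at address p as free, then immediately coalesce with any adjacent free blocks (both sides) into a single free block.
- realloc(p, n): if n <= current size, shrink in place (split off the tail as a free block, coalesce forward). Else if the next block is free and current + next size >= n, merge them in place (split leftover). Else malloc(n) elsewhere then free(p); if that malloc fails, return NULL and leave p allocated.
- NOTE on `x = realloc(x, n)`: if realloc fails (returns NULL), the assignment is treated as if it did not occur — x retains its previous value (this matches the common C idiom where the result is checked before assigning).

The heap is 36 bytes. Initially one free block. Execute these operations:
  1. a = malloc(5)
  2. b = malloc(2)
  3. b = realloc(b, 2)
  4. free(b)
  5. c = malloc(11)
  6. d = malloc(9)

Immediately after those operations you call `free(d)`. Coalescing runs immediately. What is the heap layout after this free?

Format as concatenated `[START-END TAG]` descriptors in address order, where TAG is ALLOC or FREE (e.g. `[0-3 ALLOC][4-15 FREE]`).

Answer: [0-4 ALLOC][5-15 ALLOC][16-35 FREE]

Derivation:
Op 1: a = malloc(5) -> a = 0; heap: [0-4 ALLOC][5-35 FREE]
Op 2: b = malloc(2) -> b = 5; heap: [0-4 ALLOC][5-6 ALLOC][7-35 FREE]
Op 3: b = realloc(b, 2) -> b = 5; heap: [0-4 ALLOC][5-6 ALLOC][7-35 FREE]
Op 4: free(b) -> (freed b); heap: [0-4 ALLOC][5-35 FREE]
Op 5: c = malloc(11) -> c = 5; heap: [0-4 ALLOC][5-15 ALLOC][16-35 FREE]
Op 6: d = malloc(9) -> d = 16; heap: [0-4 ALLOC][5-15 ALLOC][16-24 ALLOC][25-35 FREE]
free(d): d = 16 -> block [16-24 ALLOC]; mark free, coalesce with adjacent free neighbors -> [0-4 ALLOC][5-15 ALLOC][16-35 FREE]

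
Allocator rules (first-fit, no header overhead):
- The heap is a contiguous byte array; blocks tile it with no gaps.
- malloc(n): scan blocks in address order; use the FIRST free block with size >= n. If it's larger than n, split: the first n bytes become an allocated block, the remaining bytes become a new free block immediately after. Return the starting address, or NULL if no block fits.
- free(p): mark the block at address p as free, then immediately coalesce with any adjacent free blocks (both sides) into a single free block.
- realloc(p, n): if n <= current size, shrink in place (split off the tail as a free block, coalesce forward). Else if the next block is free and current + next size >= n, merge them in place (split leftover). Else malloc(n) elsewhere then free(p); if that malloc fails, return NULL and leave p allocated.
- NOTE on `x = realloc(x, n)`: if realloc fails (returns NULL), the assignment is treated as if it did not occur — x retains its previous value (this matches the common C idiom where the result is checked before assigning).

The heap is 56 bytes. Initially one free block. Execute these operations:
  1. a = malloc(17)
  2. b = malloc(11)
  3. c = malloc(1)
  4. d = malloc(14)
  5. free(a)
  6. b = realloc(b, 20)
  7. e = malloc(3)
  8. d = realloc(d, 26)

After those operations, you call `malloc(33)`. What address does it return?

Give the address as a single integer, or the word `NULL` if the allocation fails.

Op 1: a = malloc(17) -> a = 0; heap: [0-16 ALLOC][17-55 FREE]
Op 2: b = malloc(11) -> b = 17; heap: [0-16 ALLOC][17-27 ALLOC][28-55 FREE]
Op 3: c = malloc(1) -> c = 28; heap: [0-16 ALLOC][17-27 ALLOC][28-28 ALLOC][29-55 FREE]
Op 4: d = malloc(14) -> d = 29; heap: [0-16 ALLOC][17-27 ALLOC][28-28 ALLOC][29-42 ALLOC][43-55 FREE]
Op 5: free(a) -> (freed a); heap: [0-16 FREE][17-27 ALLOC][28-28 ALLOC][29-42 ALLOC][43-55 FREE]
Op 6: b = realloc(b, 20) -> NULL (b unchanged); heap: [0-16 FREE][17-27 ALLOC][28-28 ALLOC][29-42 ALLOC][43-55 FREE]
Op 7: e = malloc(3) -> e = 0; heap: [0-2 ALLOC][3-16 FREE][17-27 ALLOC][28-28 ALLOC][29-42 ALLOC][43-55 FREE]
Op 8: d = realloc(d, 26) -> d = 29; heap: [0-2 ALLOC][3-16 FREE][17-27 ALLOC][28-28 ALLOC][29-54 ALLOC][55-55 FREE]
malloc(33): first-fit scan over [0-2 ALLOC][3-16 FREE][17-27 ALLOC][28-28 ALLOC][29-54 ALLOC][55-55 FREE] -> NULL

Answer: NULL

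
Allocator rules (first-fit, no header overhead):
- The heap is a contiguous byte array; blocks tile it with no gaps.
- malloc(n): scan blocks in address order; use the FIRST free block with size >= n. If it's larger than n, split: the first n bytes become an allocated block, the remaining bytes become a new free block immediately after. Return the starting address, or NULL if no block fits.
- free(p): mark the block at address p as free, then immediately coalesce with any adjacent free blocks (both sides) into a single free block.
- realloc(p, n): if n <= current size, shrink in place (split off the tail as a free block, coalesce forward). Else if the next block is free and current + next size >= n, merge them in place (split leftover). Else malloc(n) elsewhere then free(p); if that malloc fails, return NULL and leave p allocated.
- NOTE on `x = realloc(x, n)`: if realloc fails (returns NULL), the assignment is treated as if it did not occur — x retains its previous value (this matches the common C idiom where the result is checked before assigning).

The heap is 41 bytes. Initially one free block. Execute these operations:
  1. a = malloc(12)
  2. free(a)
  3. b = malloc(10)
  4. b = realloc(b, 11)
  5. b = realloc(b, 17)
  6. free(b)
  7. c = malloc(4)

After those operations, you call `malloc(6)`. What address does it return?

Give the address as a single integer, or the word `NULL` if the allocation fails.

Answer: 4

Derivation:
Op 1: a = malloc(12) -> a = 0; heap: [0-11 ALLOC][12-40 FREE]
Op 2: free(a) -> (freed a); heap: [0-40 FREE]
Op 3: b = malloc(10) -> b = 0; heap: [0-9 ALLOC][10-40 FREE]
Op 4: b = realloc(b, 11) -> b = 0; heap: [0-10 ALLOC][11-40 FREE]
Op 5: b = realloc(b, 17) -> b = 0; heap: [0-16 ALLOC][17-40 FREE]
Op 6: free(b) -> (freed b); heap: [0-40 FREE]
Op 7: c = malloc(4) -> c = 0; heap: [0-3 ALLOC][4-40 FREE]
malloc(6): first-fit scan over [0-3 ALLOC][4-40 FREE] -> 4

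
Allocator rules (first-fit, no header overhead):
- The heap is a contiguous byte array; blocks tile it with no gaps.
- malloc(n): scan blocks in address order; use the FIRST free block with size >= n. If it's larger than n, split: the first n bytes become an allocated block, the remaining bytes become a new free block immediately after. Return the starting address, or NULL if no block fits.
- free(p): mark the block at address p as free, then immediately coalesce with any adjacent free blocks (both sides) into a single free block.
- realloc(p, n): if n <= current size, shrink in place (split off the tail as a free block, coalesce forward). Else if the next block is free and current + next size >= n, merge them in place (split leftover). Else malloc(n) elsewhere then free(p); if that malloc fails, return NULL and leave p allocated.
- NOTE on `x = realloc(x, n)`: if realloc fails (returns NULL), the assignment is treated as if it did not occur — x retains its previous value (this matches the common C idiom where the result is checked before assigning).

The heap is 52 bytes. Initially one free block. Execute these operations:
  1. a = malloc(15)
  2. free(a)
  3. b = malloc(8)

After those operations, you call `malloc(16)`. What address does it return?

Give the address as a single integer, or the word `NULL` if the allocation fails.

Answer: 8

Derivation:
Op 1: a = malloc(15) -> a = 0; heap: [0-14 ALLOC][15-51 FREE]
Op 2: free(a) -> (freed a); heap: [0-51 FREE]
Op 3: b = malloc(8) -> b = 0; heap: [0-7 ALLOC][8-51 FREE]
malloc(16): first-fit scan over [0-7 ALLOC][8-51 FREE] -> 8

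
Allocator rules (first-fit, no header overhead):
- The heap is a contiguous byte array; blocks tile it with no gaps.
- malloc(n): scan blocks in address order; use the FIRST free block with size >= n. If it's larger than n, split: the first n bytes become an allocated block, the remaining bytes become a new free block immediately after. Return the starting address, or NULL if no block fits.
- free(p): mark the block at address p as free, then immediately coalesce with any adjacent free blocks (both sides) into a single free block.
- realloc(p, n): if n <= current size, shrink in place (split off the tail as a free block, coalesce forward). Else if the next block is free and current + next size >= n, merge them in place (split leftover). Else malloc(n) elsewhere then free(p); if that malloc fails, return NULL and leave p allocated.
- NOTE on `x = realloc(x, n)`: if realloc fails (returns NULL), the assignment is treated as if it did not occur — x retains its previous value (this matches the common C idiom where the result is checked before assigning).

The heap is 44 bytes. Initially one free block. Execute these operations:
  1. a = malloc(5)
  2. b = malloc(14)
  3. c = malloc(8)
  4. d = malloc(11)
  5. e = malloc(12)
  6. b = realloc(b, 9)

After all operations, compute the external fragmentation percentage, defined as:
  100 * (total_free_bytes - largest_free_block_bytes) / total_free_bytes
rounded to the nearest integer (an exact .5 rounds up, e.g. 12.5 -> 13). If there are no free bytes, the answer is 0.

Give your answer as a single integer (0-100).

Op 1: a = malloc(5) -> a = 0; heap: [0-4 ALLOC][5-43 FREE]
Op 2: b = malloc(14) -> b = 5; heap: [0-4 ALLOC][5-18 ALLOC][19-43 FREE]
Op 3: c = malloc(8) -> c = 19; heap: [0-4 ALLOC][5-18 ALLOC][19-26 ALLOC][27-43 FREE]
Op 4: d = malloc(11) -> d = 27; heap: [0-4 ALLOC][5-18 ALLOC][19-26 ALLOC][27-37 ALLOC][38-43 FREE]
Op 5: e = malloc(12) -> e = NULL; heap: [0-4 ALLOC][5-18 ALLOC][19-26 ALLOC][27-37 ALLOC][38-43 FREE]
Op 6: b = realloc(b, 9) -> b = 5; heap: [0-4 ALLOC][5-13 ALLOC][14-18 FREE][19-26 ALLOC][27-37 ALLOC][38-43 FREE]
Free blocks: [5 6] total_free=11 largest=6 -> 100*(11-6)/11 = 500/11 ≈ 45.455 -> rounds to 45

Answer: 45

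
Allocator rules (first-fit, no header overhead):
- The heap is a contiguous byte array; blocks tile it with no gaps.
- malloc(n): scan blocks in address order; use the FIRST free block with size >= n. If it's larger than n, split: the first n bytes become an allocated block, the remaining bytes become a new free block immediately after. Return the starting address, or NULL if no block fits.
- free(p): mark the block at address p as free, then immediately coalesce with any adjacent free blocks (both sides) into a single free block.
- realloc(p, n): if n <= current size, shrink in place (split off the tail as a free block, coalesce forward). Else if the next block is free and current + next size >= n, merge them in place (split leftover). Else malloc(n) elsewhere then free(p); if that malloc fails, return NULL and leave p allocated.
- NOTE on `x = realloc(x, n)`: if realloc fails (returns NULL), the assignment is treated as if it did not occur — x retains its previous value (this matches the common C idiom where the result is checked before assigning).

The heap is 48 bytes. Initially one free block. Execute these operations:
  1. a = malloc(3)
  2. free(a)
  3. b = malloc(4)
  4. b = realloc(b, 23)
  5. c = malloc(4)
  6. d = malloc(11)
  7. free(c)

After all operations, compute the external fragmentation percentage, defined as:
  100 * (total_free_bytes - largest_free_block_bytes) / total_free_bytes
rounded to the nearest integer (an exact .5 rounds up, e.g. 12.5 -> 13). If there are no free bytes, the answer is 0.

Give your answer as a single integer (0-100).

Op 1: a = malloc(3) -> a = 0; heap: [0-2 ALLOC][3-47 FREE]
Op 2: free(a) -> (freed a); heap: [0-47 FREE]
Op 3: b = malloc(4) -> b = 0; heap: [0-3 ALLOC][4-47 FREE]
Op 4: b = realloc(b, 23) -> b = 0; heap: [0-22 ALLOC][23-47 FREE]
Op 5: c = malloc(4) -> c = 23; heap: [0-22 ALLOC][23-26 ALLOC][27-47 FREE]
Op 6: d = malloc(11) -> d = 27; heap: [0-22 ALLOC][23-26 ALLOC][27-37 ALLOC][38-47 FREE]
Op 7: free(c) -> (freed c); heap: [0-22 ALLOC][23-26 FREE][27-37 ALLOC][38-47 FREE]
Free blocks: [4 10] total_free=14 largest=10 -> 100*(14-10)/14 = 400/14 ≈ 28.571 -> rounds to 29

Answer: 29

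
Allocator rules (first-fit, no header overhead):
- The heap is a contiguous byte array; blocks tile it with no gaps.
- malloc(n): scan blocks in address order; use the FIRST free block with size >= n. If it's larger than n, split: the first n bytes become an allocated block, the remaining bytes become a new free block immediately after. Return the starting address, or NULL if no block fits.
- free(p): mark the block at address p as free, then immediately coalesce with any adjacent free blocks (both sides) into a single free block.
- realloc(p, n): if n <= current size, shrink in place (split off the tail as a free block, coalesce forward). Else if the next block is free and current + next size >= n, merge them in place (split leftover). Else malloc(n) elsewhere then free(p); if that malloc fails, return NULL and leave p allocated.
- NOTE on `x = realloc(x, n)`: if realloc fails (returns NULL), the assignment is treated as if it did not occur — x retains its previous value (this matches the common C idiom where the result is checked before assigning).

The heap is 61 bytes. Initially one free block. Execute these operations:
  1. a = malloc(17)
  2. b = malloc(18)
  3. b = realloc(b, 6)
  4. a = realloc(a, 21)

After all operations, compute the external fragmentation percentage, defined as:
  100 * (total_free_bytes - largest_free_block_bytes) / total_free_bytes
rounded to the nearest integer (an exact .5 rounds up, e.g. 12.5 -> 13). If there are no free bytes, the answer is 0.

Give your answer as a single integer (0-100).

Op 1: a = malloc(17) -> a = 0; heap: [0-16 ALLOC][17-60 FREE]
Op 2: b = malloc(18) -> b = 17; heap: [0-16 ALLOC][17-34 ALLOC][35-60 FREE]
Op 3: b = realloc(b, 6) -> b = 17; heap: [0-16 ALLOC][17-22 ALLOC][23-60 FREE]
Op 4: a = realloc(a, 21) -> a = 23; heap: [0-16 FREE][17-22 ALLOC][23-43 ALLOC][44-60 FREE]
Free blocks: [17 17] total_free=34 largest=17 -> 100*(34-17)/34 = 1700/34 = 50

Answer: 50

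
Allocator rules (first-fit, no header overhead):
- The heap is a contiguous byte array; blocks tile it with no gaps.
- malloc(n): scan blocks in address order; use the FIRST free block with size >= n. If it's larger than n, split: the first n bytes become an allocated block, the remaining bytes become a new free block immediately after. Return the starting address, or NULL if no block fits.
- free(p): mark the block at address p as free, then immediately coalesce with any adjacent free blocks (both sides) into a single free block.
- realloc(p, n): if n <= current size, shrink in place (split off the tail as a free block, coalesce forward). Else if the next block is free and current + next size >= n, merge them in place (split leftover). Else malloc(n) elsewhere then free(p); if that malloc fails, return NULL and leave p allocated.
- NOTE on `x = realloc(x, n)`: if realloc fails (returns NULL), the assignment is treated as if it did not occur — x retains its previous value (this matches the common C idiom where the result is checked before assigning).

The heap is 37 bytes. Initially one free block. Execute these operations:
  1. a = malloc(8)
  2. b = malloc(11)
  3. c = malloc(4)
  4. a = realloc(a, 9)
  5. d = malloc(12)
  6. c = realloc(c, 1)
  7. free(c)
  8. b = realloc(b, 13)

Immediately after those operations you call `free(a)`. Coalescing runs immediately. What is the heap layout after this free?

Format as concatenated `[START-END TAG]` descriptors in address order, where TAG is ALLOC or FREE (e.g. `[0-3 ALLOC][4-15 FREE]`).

Op 1: a = malloc(8) -> a = 0; heap: [0-7 ALLOC][8-36 FREE]
Op 2: b = malloc(11) -> b = 8; heap: [0-7 ALLOC][8-18 ALLOC][19-36 FREE]
Op 3: c = malloc(4) -> c = 19; heap: [0-7 ALLOC][8-18 ALLOC][19-22 ALLOC][23-36 FREE]
Op 4: a = realloc(a, 9) -> a = 23; heap: [0-7 FREE][8-18 ALLOC][19-22 ALLOC][23-31 ALLOC][32-36 FREE]
Op 5: d = malloc(12) -> d = NULL; heap: [0-7 FREE][8-18 ALLOC][19-22 ALLOC][23-31 ALLOC][32-36 FREE]
Op 6: c = realloc(c, 1) -> c = 19; heap: [0-7 FREE][8-18 ALLOC][19-19 ALLOC][20-22 FREE][23-31 ALLOC][32-36 FREE]
Op 7: free(c) -> (freed c); heap: [0-7 FREE][8-18 ALLOC][19-22 FREE][23-31 ALLOC][32-36 FREE]
Op 8: b = realloc(b, 13) -> b = 8; heap: [0-7 FREE][8-20 ALLOC][21-22 FREE][23-31 ALLOC][32-36 FREE]
free(a): a = 23 -> block [23-31 ALLOC]; mark free, coalesce with adjacent free neighbors -> [0-7 FREE][8-20 ALLOC][21-36 FREE]

Answer: [0-7 FREE][8-20 ALLOC][21-36 FREE]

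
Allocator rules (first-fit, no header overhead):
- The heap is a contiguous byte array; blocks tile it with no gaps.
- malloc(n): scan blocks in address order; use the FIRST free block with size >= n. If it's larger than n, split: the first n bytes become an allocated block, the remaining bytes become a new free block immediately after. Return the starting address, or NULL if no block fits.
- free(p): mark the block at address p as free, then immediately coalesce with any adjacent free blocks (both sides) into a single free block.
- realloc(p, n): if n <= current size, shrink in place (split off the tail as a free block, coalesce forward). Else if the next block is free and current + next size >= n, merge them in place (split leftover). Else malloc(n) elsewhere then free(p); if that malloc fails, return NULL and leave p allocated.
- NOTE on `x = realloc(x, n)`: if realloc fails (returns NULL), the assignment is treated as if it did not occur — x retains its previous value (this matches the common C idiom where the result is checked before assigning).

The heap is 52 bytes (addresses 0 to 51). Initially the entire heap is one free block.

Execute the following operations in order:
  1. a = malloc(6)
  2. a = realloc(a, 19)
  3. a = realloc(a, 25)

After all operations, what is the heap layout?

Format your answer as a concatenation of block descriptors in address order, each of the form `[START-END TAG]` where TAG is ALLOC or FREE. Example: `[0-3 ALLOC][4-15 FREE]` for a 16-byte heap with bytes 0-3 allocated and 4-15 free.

Op 1: a = malloc(6) -> a = 0; heap: [0-5 ALLOC][6-51 FREE]
Op 2: a = realloc(a, 19) -> a = 0; heap: [0-18 ALLOC][19-51 FREE]
Op 3: a = realloc(a, 25) -> a = 0; heap: [0-24 ALLOC][25-51 FREE]

Answer: [0-24 ALLOC][25-51 FREE]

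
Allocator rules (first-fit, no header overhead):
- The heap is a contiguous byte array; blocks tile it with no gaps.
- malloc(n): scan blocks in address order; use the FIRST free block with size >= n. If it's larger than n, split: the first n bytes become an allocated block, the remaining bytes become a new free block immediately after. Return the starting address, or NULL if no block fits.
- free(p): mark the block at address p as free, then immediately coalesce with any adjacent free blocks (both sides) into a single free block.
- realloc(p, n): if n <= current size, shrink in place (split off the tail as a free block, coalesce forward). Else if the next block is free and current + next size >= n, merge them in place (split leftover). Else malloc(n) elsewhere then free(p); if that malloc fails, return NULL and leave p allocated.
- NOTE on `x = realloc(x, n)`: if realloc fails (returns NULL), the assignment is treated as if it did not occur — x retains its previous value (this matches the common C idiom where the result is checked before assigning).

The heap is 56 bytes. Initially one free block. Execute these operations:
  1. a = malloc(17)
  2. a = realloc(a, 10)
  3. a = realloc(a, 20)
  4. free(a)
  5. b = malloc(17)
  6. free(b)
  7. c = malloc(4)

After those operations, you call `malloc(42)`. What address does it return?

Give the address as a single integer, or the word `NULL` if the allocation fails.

Op 1: a = malloc(17) -> a = 0; heap: [0-16 ALLOC][17-55 FREE]
Op 2: a = realloc(a, 10) -> a = 0; heap: [0-9 ALLOC][10-55 FREE]
Op 3: a = realloc(a, 20) -> a = 0; heap: [0-19 ALLOC][20-55 FREE]
Op 4: free(a) -> (freed a); heap: [0-55 FREE]
Op 5: b = malloc(17) -> b = 0; heap: [0-16 ALLOC][17-55 FREE]
Op 6: free(b) -> (freed b); heap: [0-55 FREE]
Op 7: c = malloc(4) -> c = 0; heap: [0-3 ALLOC][4-55 FREE]
malloc(42): first-fit scan over [0-3 ALLOC][4-55 FREE] -> 4

Answer: 4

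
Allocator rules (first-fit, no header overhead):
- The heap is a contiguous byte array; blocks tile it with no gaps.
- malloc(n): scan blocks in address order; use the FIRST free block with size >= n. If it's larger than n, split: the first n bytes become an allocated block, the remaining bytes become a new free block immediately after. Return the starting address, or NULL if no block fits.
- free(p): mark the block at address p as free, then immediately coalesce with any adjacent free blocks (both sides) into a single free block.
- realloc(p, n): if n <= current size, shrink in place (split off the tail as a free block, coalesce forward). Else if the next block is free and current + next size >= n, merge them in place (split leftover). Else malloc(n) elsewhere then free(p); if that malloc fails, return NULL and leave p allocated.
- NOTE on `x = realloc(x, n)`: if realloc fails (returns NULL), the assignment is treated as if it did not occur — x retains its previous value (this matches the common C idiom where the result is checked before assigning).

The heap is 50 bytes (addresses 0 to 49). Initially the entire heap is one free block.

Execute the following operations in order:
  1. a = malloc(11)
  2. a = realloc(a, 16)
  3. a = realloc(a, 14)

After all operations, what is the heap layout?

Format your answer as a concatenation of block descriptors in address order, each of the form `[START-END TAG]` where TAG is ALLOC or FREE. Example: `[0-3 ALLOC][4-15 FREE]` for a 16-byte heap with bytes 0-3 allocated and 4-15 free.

Answer: [0-13 ALLOC][14-49 FREE]

Derivation:
Op 1: a = malloc(11) -> a = 0; heap: [0-10 ALLOC][11-49 FREE]
Op 2: a = realloc(a, 16) -> a = 0; heap: [0-15 ALLOC][16-49 FREE]
Op 3: a = realloc(a, 14) -> a = 0; heap: [0-13 ALLOC][14-49 FREE]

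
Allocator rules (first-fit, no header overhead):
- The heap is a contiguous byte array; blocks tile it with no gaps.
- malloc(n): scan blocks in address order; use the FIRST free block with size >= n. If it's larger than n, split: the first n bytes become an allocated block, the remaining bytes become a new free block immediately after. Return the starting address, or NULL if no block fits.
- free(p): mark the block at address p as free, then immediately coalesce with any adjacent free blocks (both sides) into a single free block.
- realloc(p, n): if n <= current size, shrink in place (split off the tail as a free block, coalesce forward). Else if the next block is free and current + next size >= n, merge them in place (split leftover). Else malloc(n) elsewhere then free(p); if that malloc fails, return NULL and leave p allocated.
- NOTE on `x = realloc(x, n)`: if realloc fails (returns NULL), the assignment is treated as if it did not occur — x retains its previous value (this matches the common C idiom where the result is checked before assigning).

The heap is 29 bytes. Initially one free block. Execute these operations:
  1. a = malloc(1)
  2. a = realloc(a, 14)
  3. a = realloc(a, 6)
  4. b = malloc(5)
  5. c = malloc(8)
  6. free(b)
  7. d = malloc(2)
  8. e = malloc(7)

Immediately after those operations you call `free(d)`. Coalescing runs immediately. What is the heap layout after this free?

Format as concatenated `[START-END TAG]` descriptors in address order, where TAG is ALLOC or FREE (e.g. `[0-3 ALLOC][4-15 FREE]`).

Op 1: a = malloc(1) -> a = 0; heap: [0-0 ALLOC][1-28 FREE]
Op 2: a = realloc(a, 14) -> a = 0; heap: [0-13 ALLOC][14-28 FREE]
Op 3: a = realloc(a, 6) -> a = 0; heap: [0-5 ALLOC][6-28 FREE]
Op 4: b = malloc(5) -> b = 6; heap: [0-5 ALLOC][6-10 ALLOC][11-28 FREE]
Op 5: c = malloc(8) -> c = 11; heap: [0-5 ALLOC][6-10 ALLOC][11-18 ALLOC][19-28 FREE]
Op 6: free(b) -> (freed b); heap: [0-5 ALLOC][6-10 FREE][11-18 ALLOC][19-28 FREE]
Op 7: d = malloc(2) -> d = 6; heap: [0-5 ALLOC][6-7 ALLOC][8-10 FREE][11-18 ALLOC][19-28 FREE]
Op 8: e = malloc(7) -> e = 19; heap: [0-5 ALLOC][6-7 ALLOC][8-10 FREE][11-18 ALLOC][19-25 ALLOC][26-28 FREE]
free(d): d = 6 -> block [6-7 ALLOC]; mark free, coalesce with adjacent free neighbors -> [0-5 ALLOC][6-10 FREE][11-18 ALLOC][19-25 ALLOC][26-28 FREE]

Answer: [0-5 ALLOC][6-10 FREE][11-18 ALLOC][19-25 ALLOC][26-28 FREE]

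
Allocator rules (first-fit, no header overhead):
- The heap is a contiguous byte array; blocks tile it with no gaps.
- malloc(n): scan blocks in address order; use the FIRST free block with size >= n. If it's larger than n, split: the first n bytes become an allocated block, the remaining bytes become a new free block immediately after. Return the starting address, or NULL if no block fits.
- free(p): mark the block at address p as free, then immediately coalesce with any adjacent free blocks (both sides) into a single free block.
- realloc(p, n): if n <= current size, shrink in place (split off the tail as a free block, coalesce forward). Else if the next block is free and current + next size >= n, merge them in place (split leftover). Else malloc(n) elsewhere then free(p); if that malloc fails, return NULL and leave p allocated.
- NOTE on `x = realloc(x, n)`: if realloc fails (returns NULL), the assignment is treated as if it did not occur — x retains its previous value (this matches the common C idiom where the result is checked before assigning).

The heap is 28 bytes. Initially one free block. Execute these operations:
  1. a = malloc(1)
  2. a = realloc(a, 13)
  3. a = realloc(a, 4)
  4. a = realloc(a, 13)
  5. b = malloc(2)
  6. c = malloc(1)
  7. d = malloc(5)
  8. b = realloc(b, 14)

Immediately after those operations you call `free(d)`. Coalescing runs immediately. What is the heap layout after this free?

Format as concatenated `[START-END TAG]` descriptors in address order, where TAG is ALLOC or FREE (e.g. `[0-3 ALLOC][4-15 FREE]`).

Op 1: a = malloc(1) -> a = 0; heap: [0-0 ALLOC][1-27 FREE]
Op 2: a = realloc(a, 13) -> a = 0; heap: [0-12 ALLOC][13-27 FREE]
Op 3: a = realloc(a, 4) -> a = 0; heap: [0-3 ALLOC][4-27 FREE]
Op 4: a = realloc(a, 13) -> a = 0; heap: [0-12 ALLOC][13-27 FREE]
Op 5: b = malloc(2) -> b = 13; heap: [0-12 ALLOC][13-14 ALLOC][15-27 FREE]
Op 6: c = malloc(1) -> c = 15; heap: [0-12 ALLOC][13-14 ALLOC][15-15 ALLOC][16-27 FREE]
Op 7: d = malloc(5) -> d = 16; heap: [0-12 ALLOC][13-14 ALLOC][15-15 ALLOC][16-20 ALLOC][21-27 FREE]
Op 8: b = realloc(b, 14) -> NULL (b unchanged); heap: [0-12 ALLOC][13-14 ALLOC][15-15 ALLOC][16-20 ALLOC][21-27 FREE]
free(d): d = 16 -> block [16-20 ALLOC]; mark free, coalesce with adjacent free neighbors -> [0-12 ALLOC][13-14 ALLOC][15-15 ALLOC][16-27 FREE]

Answer: [0-12 ALLOC][13-14 ALLOC][15-15 ALLOC][16-27 FREE]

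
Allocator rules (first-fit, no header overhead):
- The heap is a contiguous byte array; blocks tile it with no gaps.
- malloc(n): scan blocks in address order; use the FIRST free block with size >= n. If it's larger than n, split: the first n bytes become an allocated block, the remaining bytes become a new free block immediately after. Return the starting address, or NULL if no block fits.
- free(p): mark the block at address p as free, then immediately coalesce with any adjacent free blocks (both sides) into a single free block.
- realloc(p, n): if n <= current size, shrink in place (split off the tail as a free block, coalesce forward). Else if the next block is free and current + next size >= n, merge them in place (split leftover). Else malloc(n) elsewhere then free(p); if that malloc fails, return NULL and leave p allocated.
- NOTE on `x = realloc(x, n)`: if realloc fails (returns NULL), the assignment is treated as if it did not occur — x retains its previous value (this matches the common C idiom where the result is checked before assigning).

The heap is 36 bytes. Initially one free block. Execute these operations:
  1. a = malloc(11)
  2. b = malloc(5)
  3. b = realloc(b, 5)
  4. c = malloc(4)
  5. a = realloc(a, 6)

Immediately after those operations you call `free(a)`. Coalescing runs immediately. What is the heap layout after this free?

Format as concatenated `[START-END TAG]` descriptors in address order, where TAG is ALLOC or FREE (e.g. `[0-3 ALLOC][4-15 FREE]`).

Op 1: a = malloc(11) -> a = 0; heap: [0-10 ALLOC][11-35 FREE]
Op 2: b = malloc(5) -> b = 11; heap: [0-10 ALLOC][11-15 ALLOC][16-35 FREE]
Op 3: b = realloc(b, 5) -> b = 11; heap: [0-10 ALLOC][11-15 ALLOC][16-35 FREE]
Op 4: c = malloc(4) -> c = 16; heap: [0-10 ALLOC][11-15 ALLOC][16-19 ALLOC][20-35 FREE]
Op 5: a = realloc(a, 6) -> a = 0; heap: [0-5 ALLOC][6-10 FREE][11-15 ALLOC][16-19 ALLOC][20-35 FREE]
free(a): a = 0 -> block [0-5 ALLOC]; mark free, coalesce with adjacent free neighbors -> [0-10 FREE][11-15 ALLOC][16-19 ALLOC][20-35 FREE]

Answer: [0-10 FREE][11-15 ALLOC][16-19 ALLOC][20-35 FREE]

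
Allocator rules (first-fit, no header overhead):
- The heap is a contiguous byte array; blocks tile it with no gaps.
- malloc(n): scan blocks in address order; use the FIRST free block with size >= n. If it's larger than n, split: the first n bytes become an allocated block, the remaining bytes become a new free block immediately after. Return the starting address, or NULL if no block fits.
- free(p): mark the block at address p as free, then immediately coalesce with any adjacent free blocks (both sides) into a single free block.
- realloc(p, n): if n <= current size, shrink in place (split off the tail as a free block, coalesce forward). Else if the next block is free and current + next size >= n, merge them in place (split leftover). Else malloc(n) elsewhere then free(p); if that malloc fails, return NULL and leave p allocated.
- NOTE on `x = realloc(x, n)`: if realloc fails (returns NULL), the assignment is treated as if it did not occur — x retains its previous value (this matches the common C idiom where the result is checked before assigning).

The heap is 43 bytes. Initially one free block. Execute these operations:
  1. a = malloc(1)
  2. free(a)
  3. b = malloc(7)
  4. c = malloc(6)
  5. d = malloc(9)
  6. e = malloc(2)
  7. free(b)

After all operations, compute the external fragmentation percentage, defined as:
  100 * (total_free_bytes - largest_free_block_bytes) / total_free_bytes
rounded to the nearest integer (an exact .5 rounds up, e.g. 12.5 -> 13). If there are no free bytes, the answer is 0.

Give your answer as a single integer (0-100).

Op 1: a = malloc(1) -> a = 0; heap: [0-0 ALLOC][1-42 FREE]
Op 2: free(a) -> (freed a); heap: [0-42 FREE]
Op 3: b = malloc(7) -> b = 0; heap: [0-6 ALLOC][7-42 FREE]
Op 4: c = malloc(6) -> c = 7; heap: [0-6 ALLOC][7-12 ALLOC][13-42 FREE]
Op 5: d = malloc(9) -> d = 13; heap: [0-6 ALLOC][7-12 ALLOC][13-21 ALLOC][22-42 FREE]
Op 6: e = malloc(2) -> e = 22; heap: [0-6 ALLOC][7-12 ALLOC][13-21 ALLOC][22-23 ALLOC][24-42 FREE]
Op 7: free(b) -> (freed b); heap: [0-6 FREE][7-12 ALLOC][13-21 ALLOC][22-23 ALLOC][24-42 FREE]
Free blocks: [7 19] total_free=26 largest=19 -> 100*(26-19)/26 = 700/26 ≈ 26.923 -> rounds to 27

Answer: 27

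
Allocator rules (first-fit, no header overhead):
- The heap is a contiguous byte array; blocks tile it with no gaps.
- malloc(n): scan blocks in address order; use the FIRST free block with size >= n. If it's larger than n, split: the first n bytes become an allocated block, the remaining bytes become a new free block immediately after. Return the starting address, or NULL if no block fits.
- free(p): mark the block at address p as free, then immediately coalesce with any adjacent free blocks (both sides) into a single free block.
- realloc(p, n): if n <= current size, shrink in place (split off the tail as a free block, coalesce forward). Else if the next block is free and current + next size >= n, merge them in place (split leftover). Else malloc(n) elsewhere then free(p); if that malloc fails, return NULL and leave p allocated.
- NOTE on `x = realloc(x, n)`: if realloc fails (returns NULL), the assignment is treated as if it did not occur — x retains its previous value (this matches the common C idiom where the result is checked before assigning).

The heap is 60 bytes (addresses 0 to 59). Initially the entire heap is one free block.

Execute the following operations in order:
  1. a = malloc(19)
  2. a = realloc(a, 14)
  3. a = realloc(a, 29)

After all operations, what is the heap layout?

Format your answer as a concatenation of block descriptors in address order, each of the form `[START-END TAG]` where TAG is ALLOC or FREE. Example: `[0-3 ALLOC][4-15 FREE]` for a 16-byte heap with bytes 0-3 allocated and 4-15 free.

Answer: [0-28 ALLOC][29-59 FREE]

Derivation:
Op 1: a = malloc(19) -> a = 0; heap: [0-18 ALLOC][19-59 FREE]
Op 2: a = realloc(a, 14) -> a = 0; heap: [0-13 ALLOC][14-59 FREE]
Op 3: a = realloc(a, 29) -> a = 0; heap: [0-28 ALLOC][29-59 FREE]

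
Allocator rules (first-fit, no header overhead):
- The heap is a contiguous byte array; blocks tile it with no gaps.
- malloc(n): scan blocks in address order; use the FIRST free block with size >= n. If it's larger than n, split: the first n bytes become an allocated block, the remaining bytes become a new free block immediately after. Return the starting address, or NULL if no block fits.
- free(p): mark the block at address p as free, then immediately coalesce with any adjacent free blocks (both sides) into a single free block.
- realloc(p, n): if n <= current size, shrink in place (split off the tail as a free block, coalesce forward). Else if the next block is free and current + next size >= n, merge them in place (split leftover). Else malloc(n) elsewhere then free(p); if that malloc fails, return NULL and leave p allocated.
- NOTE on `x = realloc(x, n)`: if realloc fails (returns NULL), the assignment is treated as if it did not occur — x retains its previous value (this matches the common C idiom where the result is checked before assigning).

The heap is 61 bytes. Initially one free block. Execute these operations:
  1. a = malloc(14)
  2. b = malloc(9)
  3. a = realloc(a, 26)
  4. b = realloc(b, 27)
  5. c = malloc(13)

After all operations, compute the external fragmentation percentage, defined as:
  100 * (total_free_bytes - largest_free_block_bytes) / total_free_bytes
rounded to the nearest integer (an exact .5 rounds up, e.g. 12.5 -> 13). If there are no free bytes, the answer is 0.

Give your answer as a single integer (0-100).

Op 1: a = malloc(14) -> a = 0; heap: [0-13 ALLOC][14-60 FREE]
Op 2: b = malloc(9) -> b = 14; heap: [0-13 ALLOC][14-22 ALLOC][23-60 FREE]
Op 3: a = realloc(a, 26) -> a = 23; heap: [0-13 FREE][14-22 ALLOC][23-48 ALLOC][49-60 FREE]
Op 4: b = realloc(b, 27) -> NULL (b unchanged); heap: [0-13 FREE][14-22 ALLOC][23-48 ALLOC][49-60 FREE]
Op 5: c = malloc(13) -> c = 0; heap: [0-12 ALLOC][13-13 FREE][14-22 ALLOC][23-48 ALLOC][49-60 FREE]
Free blocks: [1 12] total_free=13 largest=12 -> 100*(13-12)/13 = 100/13 ≈ 7.692 -> rounds to 8

Answer: 8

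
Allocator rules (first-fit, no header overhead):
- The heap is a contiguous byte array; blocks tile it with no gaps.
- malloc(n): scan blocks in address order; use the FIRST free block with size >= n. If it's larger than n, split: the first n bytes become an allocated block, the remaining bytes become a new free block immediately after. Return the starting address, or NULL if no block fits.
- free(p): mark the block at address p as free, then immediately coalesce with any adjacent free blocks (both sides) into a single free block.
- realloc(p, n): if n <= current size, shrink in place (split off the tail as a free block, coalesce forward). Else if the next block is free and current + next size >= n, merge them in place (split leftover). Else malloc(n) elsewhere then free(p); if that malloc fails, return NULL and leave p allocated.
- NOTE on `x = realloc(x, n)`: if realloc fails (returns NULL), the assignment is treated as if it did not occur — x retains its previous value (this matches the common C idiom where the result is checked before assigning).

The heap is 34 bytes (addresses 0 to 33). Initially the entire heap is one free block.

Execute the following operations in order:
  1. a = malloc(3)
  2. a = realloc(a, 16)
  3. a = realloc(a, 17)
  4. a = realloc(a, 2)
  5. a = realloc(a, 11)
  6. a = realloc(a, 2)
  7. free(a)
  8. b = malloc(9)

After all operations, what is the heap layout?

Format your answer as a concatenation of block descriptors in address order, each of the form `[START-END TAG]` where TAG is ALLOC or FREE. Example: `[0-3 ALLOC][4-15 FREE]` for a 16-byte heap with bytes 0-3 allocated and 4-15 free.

Op 1: a = malloc(3) -> a = 0; heap: [0-2 ALLOC][3-33 FREE]
Op 2: a = realloc(a, 16) -> a = 0; heap: [0-15 ALLOC][16-33 FREE]
Op 3: a = realloc(a, 17) -> a = 0; heap: [0-16 ALLOC][17-33 FREE]
Op 4: a = realloc(a, 2) -> a = 0; heap: [0-1 ALLOC][2-33 FREE]
Op 5: a = realloc(a, 11) -> a = 0; heap: [0-10 ALLOC][11-33 FREE]
Op 6: a = realloc(a, 2) -> a = 0; heap: [0-1 ALLOC][2-33 FREE]
Op 7: free(a) -> (freed a); heap: [0-33 FREE]
Op 8: b = malloc(9) -> b = 0; heap: [0-8 ALLOC][9-33 FREE]

Answer: [0-8 ALLOC][9-33 FREE]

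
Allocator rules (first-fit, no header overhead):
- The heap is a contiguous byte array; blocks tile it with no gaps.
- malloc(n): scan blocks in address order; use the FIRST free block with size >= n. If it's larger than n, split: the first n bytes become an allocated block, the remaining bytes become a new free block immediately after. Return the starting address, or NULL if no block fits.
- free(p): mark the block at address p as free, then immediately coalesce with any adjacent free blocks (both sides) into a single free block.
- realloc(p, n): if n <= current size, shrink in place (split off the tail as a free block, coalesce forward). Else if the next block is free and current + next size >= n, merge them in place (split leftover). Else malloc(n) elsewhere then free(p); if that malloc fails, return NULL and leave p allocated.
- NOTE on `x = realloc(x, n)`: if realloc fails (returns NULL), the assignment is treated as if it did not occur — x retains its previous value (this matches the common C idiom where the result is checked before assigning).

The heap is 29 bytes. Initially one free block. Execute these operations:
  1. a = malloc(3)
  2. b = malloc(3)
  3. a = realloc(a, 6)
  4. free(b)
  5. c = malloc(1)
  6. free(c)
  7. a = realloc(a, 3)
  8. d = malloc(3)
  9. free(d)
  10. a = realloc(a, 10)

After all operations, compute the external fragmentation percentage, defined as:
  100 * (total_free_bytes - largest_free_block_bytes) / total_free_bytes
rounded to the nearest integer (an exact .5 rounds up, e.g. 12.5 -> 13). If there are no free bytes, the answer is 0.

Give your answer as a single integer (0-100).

Op 1: a = malloc(3) -> a = 0; heap: [0-2 ALLOC][3-28 FREE]
Op 2: b = malloc(3) -> b = 3; heap: [0-2 ALLOC][3-5 ALLOC][6-28 FREE]
Op 3: a = realloc(a, 6) -> a = 6; heap: [0-2 FREE][3-5 ALLOC][6-11 ALLOC][12-28 FREE]
Op 4: free(b) -> (freed b); heap: [0-5 FREE][6-11 ALLOC][12-28 FREE]
Op 5: c = malloc(1) -> c = 0; heap: [0-0 ALLOC][1-5 FREE][6-11 ALLOC][12-28 FREE]
Op 6: free(c) -> (freed c); heap: [0-5 FREE][6-11 ALLOC][12-28 FREE]
Op 7: a = realloc(a, 3) -> a = 6; heap: [0-5 FREE][6-8 ALLOC][9-28 FREE]
Op 8: d = malloc(3) -> d = 0; heap: [0-2 ALLOC][3-5 FREE][6-8 ALLOC][9-28 FREE]
Op 9: free(d) -> (freed d); heap: [0-5 FREE][6-8 ALLOC][9-28 FREE]
Op 10: a = realloc(a, 10) -> a = 6; heap: [0-5 FREE][6-15 ALLOC][16-28 FREE]
Free blocks: [6 13] total_free=19 largest=13 -> 100*(19-13)/19 = 600/19 ≈ 31.579 -> rounds to 32

Answer: 32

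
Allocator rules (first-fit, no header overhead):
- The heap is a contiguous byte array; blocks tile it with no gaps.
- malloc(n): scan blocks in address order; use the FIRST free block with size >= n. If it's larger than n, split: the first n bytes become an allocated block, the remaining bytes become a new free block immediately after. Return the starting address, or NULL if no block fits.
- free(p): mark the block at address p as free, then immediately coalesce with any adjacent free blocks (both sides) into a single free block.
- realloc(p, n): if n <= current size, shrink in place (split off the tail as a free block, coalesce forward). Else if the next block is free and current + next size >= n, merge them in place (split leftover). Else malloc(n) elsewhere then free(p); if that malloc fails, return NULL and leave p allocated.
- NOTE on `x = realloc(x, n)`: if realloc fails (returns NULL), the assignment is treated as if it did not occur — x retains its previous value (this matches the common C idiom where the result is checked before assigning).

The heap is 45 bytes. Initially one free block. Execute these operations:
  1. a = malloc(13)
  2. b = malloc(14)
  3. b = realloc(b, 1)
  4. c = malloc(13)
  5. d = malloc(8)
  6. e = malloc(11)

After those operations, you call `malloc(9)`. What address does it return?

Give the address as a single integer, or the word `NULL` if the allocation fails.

Op 1: a = malloc(13) -> a = 0; heap: [0-12 ALLOC][13-44 FREE]
Op 2: b = malloc(14) -> b = 13; heap: [0-12 ALLOC][13-26 ALLOC][27-44 FREE]
Op 3: b = realloc(b, 1) -> b = 13; heap: [0-12 ALLOC][13-13 ALLOC][14-44 FREE]
Op 4: c = malloc(13) -> c = 14; heap: [0-12 ALLOC][13-13 ALLOC][14-26 ALLOC][27-44 FREE]
Op 5: d = malloc(8) -> d = 27; heap: [0-12 ALLOC][13-13 ALLOC][14-26 ALLOC][27-34 ALLOC][35-44 FREE]
Op 6: e = malloc(11) -> e = NULL; heap: [0-12 ALLOC][13-13 ALLOC][14-26 ALLOC][27-34 ALLOC][35-44 FREE]
malloc(9): first-fit scan over [0-12 ALLOC][13-13 ALLOC][14-26 ALLOC][27-34 ALLOC][35-44 FREE] -> 35

Answer: 35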